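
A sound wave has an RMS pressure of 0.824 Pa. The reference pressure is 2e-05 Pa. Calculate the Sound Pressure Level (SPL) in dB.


Given values:
  p = 0.824 Pa
  p_ref = 2e-05 Pa
Formula: SPL = 20 * log10(p / p_ref)
Compute ratio: p / p_ref = 0.824 / 2e-05 = 41200
Compute log10: log10(41200) = 4.614897
Multiply: SPL = 20 * 4.614897 = 92.3

92.3 dB


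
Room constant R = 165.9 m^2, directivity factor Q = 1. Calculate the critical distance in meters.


Given values:
  R = 165.9 m^2, Q = 1
Formula: d_c = 0.141 * sqrt(Q * R)
Compute Q * R = 1 * 165.9 = 165.9
Compute sqrt(165.9) = 12.8802
d_c = 0.141 * 12.8802 = 1.816

1.816 m


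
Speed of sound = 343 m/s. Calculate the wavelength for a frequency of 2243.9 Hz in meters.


Given values:
  c = 343 m/s, f = 2243.9 Hz
Formula: lambda = c / f
lambda = 343 / 2243.9
lambda = 0.1529

0.1529 m


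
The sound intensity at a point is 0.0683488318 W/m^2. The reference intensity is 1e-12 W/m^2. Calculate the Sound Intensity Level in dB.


Given values:
  I = 0.0683488318 W/m^2
  I_ref = 1e-12 W/m^2
Formula: SIL = 10 * log10(I / I_ref)
Compute ratio: I / I_ref = 68348831800
Compute log10: log10(68348831800) = 10.834731
Multiply: SIL = 10 * 10.834731 = 108.35

108.35 dB


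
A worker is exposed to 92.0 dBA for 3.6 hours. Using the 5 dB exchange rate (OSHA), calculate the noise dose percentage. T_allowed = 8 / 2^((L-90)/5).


Given values:
  L = 92.0 dBA, T = 3.6 hours
Formula: T_allowed = 8 / 2^((L - 90) / 5)
Compute exponent: (92.0 - 90) / 5 = 0.4
Compute 2^(0.4) = 1.319508
T_allowed = 8 / 1.319508 = 6.062866 hours
Dose = (T / T_allowed) * 100
Dose = (3.6 / 6.062866) * 100 = 59.38

59.38 %


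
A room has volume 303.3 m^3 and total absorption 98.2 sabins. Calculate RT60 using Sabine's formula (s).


Given values:
  V = 303.3 m^3
  A = 98.2 sabins
Formula: RT60 = 0.161 * V / A
Numerator: 0.161 * 303.3 = 48.8313
RT60 = 48.8313 / 98.2 = 0.497

0.497 s


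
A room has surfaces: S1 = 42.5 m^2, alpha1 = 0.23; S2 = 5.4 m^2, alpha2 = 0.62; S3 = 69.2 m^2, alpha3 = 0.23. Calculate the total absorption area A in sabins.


Given surfaces:
  Surface 1: 42.5 * 0.23 = 9.775
  Surface 2: 5.4 * 0.62 = 3.348
  Surface 3: 69.2 * 0.23 = 15.916
Formula: A = sum(Si * alpha_i)
A = 9.775 + 3.348 + 15.916
A = 29.04

29.04 sabins


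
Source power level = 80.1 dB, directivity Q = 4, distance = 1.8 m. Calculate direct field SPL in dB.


Given values:
  Lw = 80.1 dB, Q = 4, r = 1.8 m
Formula: SPL = Lw + 10 * log10(Q / (4 * pi * r^2))
Compute 4 * pi * r^2 = 4 * pi * 1.8^2 = 40.715
Compute Q / denom = 4 / 40.715 = 0.09824389
Compute 10 * log10(0.09824389) = -10.0769
SPL = 80.1 + (-10.0769) = 70.02

70.02 dB


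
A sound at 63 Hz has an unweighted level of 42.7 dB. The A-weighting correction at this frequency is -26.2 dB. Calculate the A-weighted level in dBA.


Given values:
  SPL = 42.7 dB
  A-weighting at 63 Hz = -26.2 dB
Formula: L_A = SPL + A_weight
L_A = 42.7 + (-26.2)
L_A = 16.5

16.5 dBA


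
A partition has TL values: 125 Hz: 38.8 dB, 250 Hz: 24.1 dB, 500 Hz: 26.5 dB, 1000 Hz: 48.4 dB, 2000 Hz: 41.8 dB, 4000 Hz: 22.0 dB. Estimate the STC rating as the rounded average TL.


Given TL values at each frequency:
  125 Hz: 38.8 dB
  250 Hz: 24.1 dB
  500 Hz: 26.5 dB
  1000 Hz: 48.4 dB
  2000 Hz: 41.8 dB
  4000 Hz: 22.0 dB
Formula: STC ~ round(average of TL values)
Sum = 38.8 + 24.1 + 26.5 + 48.4 + 41.8 + 22.0 = 201.6
Average = 201.6 / 6 = 33.6
Rounded: 34

34


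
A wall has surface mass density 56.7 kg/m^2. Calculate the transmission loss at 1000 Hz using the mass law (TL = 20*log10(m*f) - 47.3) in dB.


Given values:
  m = 56.7 kg/m^2, f = 1000 Hz
Formula: TL = 20 * log10(m * f) - 47.3
Compute m * f = 56.7 * 1000 = 56700.0
Compute log10(56700.0) = 4.753583
Compute 20 * 4.753583 = 95.0717
TL = 95.0717 - 47.3 = 47.77

47.77 dB


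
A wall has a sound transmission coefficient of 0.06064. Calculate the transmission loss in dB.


Given values:
  tau = 0.06064
Formula: TL = 10 * log10(1 / tau)
Compute 1 / tau = 1 / 0.06064 = 16.4908
Compute log10(16.4908) = 1.217242
TL = 10 * 1.217242 = 12.17

12.17 dB


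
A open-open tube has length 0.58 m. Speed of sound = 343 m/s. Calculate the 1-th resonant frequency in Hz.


Given values:
  Tube type: open-open, L = 0.58 m, c = 343 m/s, n = 1
Formula: f_n = n * c / (2 * L)
Compute 2 * L = 2 * 0.58 = 1.16
f = 1 * 343 / 1.16
f = 295.69

295.69 Hz


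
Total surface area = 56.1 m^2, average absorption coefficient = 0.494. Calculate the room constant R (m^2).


Given values:
  S = 56.1 m^2, alpha = 0.494
Formula: R = S * alpha / (1 - alpha)
Numerator: 56.1 * 0.494 = 27.7134
Denominator: 1 - 0.494 = 0.506
R = 27.7134 / 0.506 = 54.77

54.77 m^2


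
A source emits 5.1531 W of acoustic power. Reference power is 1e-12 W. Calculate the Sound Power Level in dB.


Given values:
  W = 5.1531 W
  W_ref = 1e-12 W
Formula: SWL = 10 * log10(W / W_ref)
Compute ratio: W / W_ref = 5153100000000
Compute log10: log10(5153100000000) = 12.712069
Multiply: SWL = 10 * 12.712069 = 127.12

127.12 dB


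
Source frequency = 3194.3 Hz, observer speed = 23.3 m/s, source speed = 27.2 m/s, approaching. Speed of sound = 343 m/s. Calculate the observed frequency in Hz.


Given values:
  f_s = 3194.3 Hz, v_o = 23.3 m/s, v_s = 27.2 m/s
  Direction: approaching
Formula: f_o = f_s * (c + v_o) / (c - v_s)
Numerator: c + v_o = 343 + 23.3 = 366.3
Denominator: c - v_s = 343 - 27.2 = 315.8
f_o = 3194.3 * 366.3 / 315.8 = 3705.1

3705.1 Hz


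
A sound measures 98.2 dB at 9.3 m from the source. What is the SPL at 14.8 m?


Given values:
  SPL1 = 98.2 dB, r1 = 9.3 m, r2 = 14.8 m
Formula: SPL2 = SPL1 - 20 * log10(r2 / r1)
Compute ratio: r2 / r1 = 14.8 / 9.3 = 1.5914
Compute log10: log10(1.5914) = 0.201779
Compute drop: 20 * 0.201779 = 4.0356
SPL2 = 98.2 - 4.0356 = 94.16

94.16 dB


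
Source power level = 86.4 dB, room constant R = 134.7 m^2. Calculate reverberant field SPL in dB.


Given values:
  Lw = 86.4 dB, R = 134.7 m^2
Formula: SPL = Lw + 10 * log10(4 / R)
Compute 4 / R = 4 / 134.7 = 0.029696
Compute 10 * log10(0.029696) = -15.273
SPL = 86.4 + (-15.273) = 71.13

71.13 dB


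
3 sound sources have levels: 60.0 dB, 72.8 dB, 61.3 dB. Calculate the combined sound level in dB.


Formula: L_total = 10 * log10( sum(10^(Li/10)) )
  Source 1: 10^(60.0/10) = 1000000.0
  Source 2: 10^(72.8/10) = 19054607.1796
  Source 3: 10^(61.3/10) = 1348962.8826
Sum of linear values = 21403570.0622
L_total = 10 * log10(21403570.0622) = 73.3

73.3 dB


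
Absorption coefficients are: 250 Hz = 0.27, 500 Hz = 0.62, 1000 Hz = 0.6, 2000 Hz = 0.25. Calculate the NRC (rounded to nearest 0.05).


Given values:
  a_250 = 0.27, a_500 = 0.62
  a_1000 = 0.6, a_2000 = 0.25
Formula: NRC = (a250 + a500 + a1000 + a2000) / 4
Sum = 0.27 + 0.62 + 0.6 + 0.25 = 1.74
NRC = 1.74 / 4 = 0.435
Rounded to nearest 0.05: 0.45

0.45


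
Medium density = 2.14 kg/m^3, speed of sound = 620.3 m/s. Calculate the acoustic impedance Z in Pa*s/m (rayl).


Given values:
  rho = 2.14 kg/m^3
  c = 620.3 m/s
Formula: Z = rho * c
Z = 2.14 * 620.3
Z = 1327.44

1327.44 rayl


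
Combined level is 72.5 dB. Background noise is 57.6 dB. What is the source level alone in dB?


Given values:
  L_total = 72.5 dB, L_bg = 57.6 dB
Formula: L_source = 10 * log10(10^(L_total/10) - 10^(L_bg/10))
Convert to linear:
  10^(72.5/10) = 17782794.1004
  10^(57.6/10) = 575439.9373
Difference: 17782794.1004 - 575439.9373 = 17207354.1631
L_source = 10 * log10(17207354.1631) = 72.36

72.36 dB


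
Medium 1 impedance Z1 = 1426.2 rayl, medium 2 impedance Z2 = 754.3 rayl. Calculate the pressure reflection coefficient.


Given values:
  Z1 = 1426.2 rayl, Z2 = 754.3 rayl
Formula: R = (Z2 - Z1) / (Z2 + Z1)
Numerator: Z2 - Z1 = 754.3 - 1426.2 = -671.9
Denominator: Z2 + Z1 = 754.3 + 1426.2 = 2180.5
R = -671.9 / 2180.5 = -0.3081

-0.3081


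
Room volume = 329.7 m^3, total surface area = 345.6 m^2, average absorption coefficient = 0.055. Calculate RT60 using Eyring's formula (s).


Given values:
  V = 329.7 m^3, S = 345.6 m^2, alpha = 0.055
Formula: RT60 = 0.161 * V / (-S * ln(1 - alpha))
Compute ln(1 - 0.055) = ln(0.945) = -0.05657
Denominator: -345.6 * -0.05657 = 19.5506
Numerator: 0.161 * 329.7 = 53.0817
RT60 = 53.0817 / 19.5506 = 2.715

2.715 s


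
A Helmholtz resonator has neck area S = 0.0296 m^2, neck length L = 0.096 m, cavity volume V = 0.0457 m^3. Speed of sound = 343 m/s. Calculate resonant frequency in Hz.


Given values:
  S = 0.0296 m^2, L = 0.096 m, V = 0.0457 m^3, c = 343 m/s
Formula: f = (c / (2*pi)) * sqrt(S / (V * L))
Compute V * L = 0.0457 * 0.096 = 0.0043872
Compute S / (V * L) = 0.0296 / 0.0043872 = 6.7469
Compute sqrt(6.7469) = 2.59748
Compute c / (2*pi) = 343 / 6.283185 = 54.590148
f = 54.590148 * 2.59748 = 141.8

141.8 Hz


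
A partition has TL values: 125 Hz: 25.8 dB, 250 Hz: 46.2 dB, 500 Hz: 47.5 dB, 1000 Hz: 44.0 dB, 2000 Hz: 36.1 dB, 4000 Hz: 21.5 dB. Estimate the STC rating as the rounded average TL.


Given TL values at each frequency:
  125 Hz: 25.8 dB
  250 Hz: 46.2 dB
  500 Hz: 47.5 dB
  1000 Hz: 44.0 dB
  2000 Hz: 36.1 dB
  4000 Hz: 21.5 dB
Formula: STC ~ round(average of TL values)
Sum = 25.8 + 46.2 + 47.5 + 44.0 + 36.1 + 21.5 = 221.1
Average = 221.1 / 6 = 36.85
Rounded: 37

37


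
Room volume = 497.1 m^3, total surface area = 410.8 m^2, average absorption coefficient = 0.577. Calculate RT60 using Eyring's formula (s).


Given values:
  V = 497.1 m^3, S = 410.8 m^2, alpha = 0.577
Formula: RT60 = 0.161 * V / (-S * ln(1 - alpha))
Compute ln(1 - 0.577) = ln(0.423) = -0.860383
Denominator: -410.8 * -0.860383 = 353.4453
Numerator: 0.161 * 497.1 = 80.0331
RT60 = 80.0331 / 353.4453 = 0.226

0.226 s


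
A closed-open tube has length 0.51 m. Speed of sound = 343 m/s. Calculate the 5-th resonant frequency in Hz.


Given values:
  Tube type: closed-open, L = 0.51 m, c = 343 m/s, n = 5
Formula: f_n = (2n - 1) * c / (4 * L)
Compute 2n - 1 = 2*5 - 1 = 9
Compute 4 * L = 4 * 0.51 = 2.04
f = 9 * 343 / 2.04
f = 1513.24

1513.24 Hz


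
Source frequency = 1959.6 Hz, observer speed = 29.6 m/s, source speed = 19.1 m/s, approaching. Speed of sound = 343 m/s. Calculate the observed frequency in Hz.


Given values:
  f_s = 1959.6 Hz, v_o = 29.6 m/s, v_s = 19.1 m/s
  Direction: approaching
Formula: f_o = f_s * (c + v_o) / (c - v_s)
Numerator: c + v_o = 343 + 29.6 = 372.6
Denominator: c - v_s = 343 - 19.1 = 323.9
f_o = 1959.6 * 372.6 / 323.9 = 2254.24

2254.24 Hz


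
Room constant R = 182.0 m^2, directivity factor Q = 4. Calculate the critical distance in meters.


Given values:
  R = 182.0 m^2, Q = 4
Formula: d_c = 0.141 * sqrt(Q * R)
Compute Q * R = 4 * 182.0 = 728.0
Compute sqrt(728.0) = 26.9815
d_c = 0.141 * 26.9815 = 3.804

3.804 m


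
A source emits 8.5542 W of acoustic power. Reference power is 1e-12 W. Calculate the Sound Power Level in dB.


Given values:
  W = 8.5542 W
  W_ref = 1e-12 W
Formula: SWL = 10 * log10(W / W_ref)
Compute ratio: W / W_ref = 8554200000000
Compute log10: log10(8554200000000) = 12.932179
Multiply: SWL = 10 * 12.932179 = 129.32

129.32 dB


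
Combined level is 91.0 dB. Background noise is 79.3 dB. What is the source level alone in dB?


Given values:
  L_total = 91.0 dB, L_bg = 79.3 dB
Formula: L_source = 10 * log10(10^(L_total/10) - 10^(L_bg/10))
Convert to linear:
  10^(91.0/10) = 1258925411.7942
  10^(79.3/10) = 85113803.8202
Difference: 1258925411.7942 - 85113803.8202 = 1173811607.974
L_source = 10 * log10(1173811607.974) = 90.7

90.7 dB


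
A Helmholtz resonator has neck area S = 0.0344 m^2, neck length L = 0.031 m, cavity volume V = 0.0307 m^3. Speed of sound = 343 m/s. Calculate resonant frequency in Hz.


Given values:
  S = 0.0344 m^2, L = 0.031 m, V = 0.0307 m^3, c = 343 m/s
Formula: f = (c / (2*pi)) * sqrt(S / (V * L))
Compute V * L = 0.0307 * 0.031 = 0.0009517
Compute S / (V * L) = 0.0344 / 0.0009517 = 36.1458
Compute sqrt(36.1458) = 6.012138
Compute c / (2*pi) = 343 / 6.283185 = 54.590148
f = 54.590148 * 6.012138 = 328.2

328.2 Hz


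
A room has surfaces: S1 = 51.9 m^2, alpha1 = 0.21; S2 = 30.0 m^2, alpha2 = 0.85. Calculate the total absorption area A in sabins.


Given surfaces:
  Surface 1: 51.9 * 0.21 = 10.899
  Surface 2: 30.0 * 0.85 = 25.5
Formula: A = sum(Si * alpha_i)
A = 10.899 + 25.5
A = 36.4

36.4 sabins


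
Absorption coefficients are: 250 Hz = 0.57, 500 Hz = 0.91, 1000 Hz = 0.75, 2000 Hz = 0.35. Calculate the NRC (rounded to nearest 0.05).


Given values:
  a_250 = 0.57, a_500 = 0.91
  a_1000 = 0.75, a_2000 = 0.35
Formula: NRC = (a250 + a500 + a1000 + a2000) / 4
Sum = 0.57 + 0.91 + 0.75 + 0.35 = 2.58
NRC = 2.58 / 4 = 0.645
Rounded to nearest 0.05: 0.65

0.65


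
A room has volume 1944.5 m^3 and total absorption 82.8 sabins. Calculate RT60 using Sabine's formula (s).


Given values:
  V = 1944.5 m^3
  A = 82.8 sabins
Formula: RT60 = 0.161 * V / A
Numerator: 0.161 * 1944.5 = 313.0645
RT60 = 313.0645 / 82.8 = 3.781

3.781 s


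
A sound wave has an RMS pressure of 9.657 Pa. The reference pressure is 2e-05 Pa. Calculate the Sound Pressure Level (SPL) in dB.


Given values:
  p = 9.657 Pa
  p_ref = 2e-05 Pa
Formula: SPL = 20 * log10(p / p_ref)
Compute ratio: p / p_ref = 9.657 / 2e-05 = 482850
Compute log10: log10(482850) = 5.683812
Multiply: SPL = 20 * 5.683812 = 113.68

113.68 dB


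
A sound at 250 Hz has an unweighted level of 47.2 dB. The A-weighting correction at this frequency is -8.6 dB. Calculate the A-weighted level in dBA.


Given values:
  SPL = 47.2 dB
  A-weighting at 250 Hz = -8.6 dB
Formula: L_A = SPL + A_weight
L_A = 47.2 + (-8.6)
L_A = 38.6

38.6 dBA


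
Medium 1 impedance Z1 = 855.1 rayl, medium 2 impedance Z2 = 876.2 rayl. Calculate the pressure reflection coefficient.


Given values:
  Z1 = 855.1 rayl, Z2 = 876.2 rayl
Formula: R = (Z2 - Z1) / (Z2 + Z1)
Numerator: Z2 - Z1 = 876.2 - 855.1 = 21.1
Denominator: Z2 + Z1 = 876.2 + 855.1 = 1731.3
R = 21.1 / 1731.3 = 0.0122

0.0122


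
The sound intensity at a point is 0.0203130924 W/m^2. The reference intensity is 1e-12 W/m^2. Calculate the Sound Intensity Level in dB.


Given values:
  I = 0.0203130924 W/m^2
  I_ref = 1e-12 W/m^2
Formula: SIL = 10 * log10(I / I_ref)
Compute ratio: I / I_ref = 20313092400
Compute log10: log10(20313092400) = 10.307776
Multiply: SIL = 10 * 10.307776 = 103.08

103.08 dB


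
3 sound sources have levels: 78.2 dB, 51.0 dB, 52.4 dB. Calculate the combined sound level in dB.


Formula: L_total = 10 * log10( sum(10^(Li/10)) )
  Source 1: 10^(78.2/10) = 66069344.8008
  Source 2: 10^(51.0/10) = 125892.5412
  Source 3: 10^(52.4/10) = 173780.0829
Sum of linear values = 66369017.4249
L_total = 10 * log10(66369017.4249) = 78.22

78.22 dB


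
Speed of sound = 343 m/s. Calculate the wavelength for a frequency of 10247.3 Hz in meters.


Given values:
  c = 343 m/s, f = 10247.3 Hz
Formula: lambda = c / f
lambda = 343 / 10247.3
lambda = 0.0335

0.0335 m


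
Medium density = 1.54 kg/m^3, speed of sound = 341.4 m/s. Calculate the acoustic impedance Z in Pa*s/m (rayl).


Given values:
  rho = 1.54 kg/m^3
  c = 341.4 m/s
Formula: Z = rho * c
Z = 1.54 * 341.4
Z = 525.76

525.76 rayl


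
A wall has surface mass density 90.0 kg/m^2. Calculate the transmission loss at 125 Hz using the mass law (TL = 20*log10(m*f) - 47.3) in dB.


Given values:
  m = 90.0 kg/m^2, f = 125 Hz
Formula: TL = 20 * log10(m * f) - 47.3
Compute m * f = 90.0 * 125 = 11250.0
Compute log10(11250.0) = 4.051153
Compute 20 * 4.051153 = 81.0231
TL = 81.0231 - 47.3 = 33.72

33.72 dB


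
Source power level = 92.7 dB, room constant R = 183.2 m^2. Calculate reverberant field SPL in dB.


Given values:
  Lw = 92.7 dB, R = 183.2 m^2
Formula: SPL = Lw + 10 * log10(4 / R)
Compute 4 / R = 4 / 183.2 = 0.021834
Compute 10 * log10(0.021834) = -16.6087
SPL = 92.7 + (-16.6087) = 76.09

76.09 dB


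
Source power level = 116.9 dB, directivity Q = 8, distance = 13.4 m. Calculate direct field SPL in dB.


Given values:
  Lw = 116.9 dB, Q = 8, r = 13.4 m
Formula: SPL = Lw + 10 * log10(Q / (4 * pi * r^2))
Compute 4 * pi * r^2 = 4 * pi * 13.4^2 = 2256.4175
Compute Q / denom = 8 / 2256.4175 = 0.00354544
Compute 10 * log10(0.00354544) = -24.5033
SPL = 116.9 + (-24.5033) = 92.4

92.4 dB


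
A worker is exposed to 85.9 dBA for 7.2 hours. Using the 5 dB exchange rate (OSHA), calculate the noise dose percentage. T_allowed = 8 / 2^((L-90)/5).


Given values:
  L = 85.9 dBA, T = 7.2 hours
Formula: T_allowed = 8 / 2^((L - 90) / 5)
Compute exponent: (85.9 - 90) / 5 = -0.82
Compute 2^(-0.82) = 0.566442
T_allowed = 8 / 0.566442 = 14.123247 hours
Dose = (T / T_allowed) * 100
Dose = (7.2 / 14.123247) * 100 = 50.98

50.98 %


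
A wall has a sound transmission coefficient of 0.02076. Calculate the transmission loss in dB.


Given values:
  tau = 0.02076
Formula: TL = 10 * log10(1 / tau)
Compute 1 / tau = 1 / 0.02076 = 48.1696
Compute log10(48.1696) = 1.682773
TL = 10 * 1.682773 = 16.83

16.83 dB


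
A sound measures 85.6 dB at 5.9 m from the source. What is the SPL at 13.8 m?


Given values:
  SPL1 = 85.6 dB, r1 = 5.9 m, r2 = 13.8 m
Formula: SPL2 = SPL1 - 20 * log10(r2 / r1)
Compute ratio: r2 / r1 = 13.8 / 5.9 = 2.339
Compute log10: log10(2.339) = 0.36903
Compute drop: 20 * 0.36903 = 7.3806
SPL2 = 85.6 - 7.3806 = 78.22

78.22 dB


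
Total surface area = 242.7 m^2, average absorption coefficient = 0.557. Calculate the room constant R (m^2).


Given values:
  S = 242.7 m^2, alpha = 0.557
Formula: R = S * alpha / (1 - alpha)
Numerator: 242.7 * 0.557 = 135.1839
Denominator: 1 - 0.557 = 0.443
R = 135.1839 / 0.443 = 305.16

305.16 m^2


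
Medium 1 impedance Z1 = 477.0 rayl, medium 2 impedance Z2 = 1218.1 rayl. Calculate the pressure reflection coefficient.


Given values:
  Z1 = 477.0 rayl, Z2 = 1218.1 rayl
Formula: R = (Z2 - Z1) / (Z2 + Z1)
Numerator: Z2 - Z1 = 1218.1 - 477.0 = 741.1
Denominator: Z2 + Z1 = 1218.1 + 477.0 = 1695.1
R = 741.1 / 1695.1 = 0.4372

0.4372


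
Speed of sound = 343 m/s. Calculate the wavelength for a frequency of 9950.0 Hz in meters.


Given values:
  c = 343 m/s, f = 9950.0 Hz
Formula: lambda = c / f
lambda = 343 / 9950.0
lambda = 0.0345

0.0345 m


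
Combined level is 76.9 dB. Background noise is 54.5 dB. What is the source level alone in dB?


Given values:
  L_total = 76.9 dB, L_bg = 54.5 dB
Formula: L_source = 10 * log10(10^(L_total/10) - 10^(L_bg/10))
Convert to linear:
  10^(76.9/10) = 48977881.9368
  10^(54.5/10) = 281838.2931
Difference: 48977881.9368 - 281838.2931 = 48696043.6437
L_source = 10 * log10(48696043.6437) = 76.87

76.87 dB


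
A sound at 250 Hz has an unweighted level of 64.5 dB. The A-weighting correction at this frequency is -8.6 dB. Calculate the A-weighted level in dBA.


Given values:
  SPL = 64.5 dB
  A-weighting at 250 Hz = -8.6 dB
Formula: L_A = SPL + A_weight
L_A = 64.5 + (-8.6)
L_A = 55.9

55.9 dBA


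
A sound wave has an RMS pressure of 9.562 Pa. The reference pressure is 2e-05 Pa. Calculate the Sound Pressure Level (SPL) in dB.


Given values:
  p = 9.562 Pa
  p_ref = 2e-05 Pa
Formula: SPL = 20 * log10(p / p_ref)
Compute ratio: p / p_ref = 9.562 / 2e-05 = 478100
Compute log10: log10(478100) = 5.679519
Multiply: SPL = 20 * 5.679519 = 113.59

113.59 dB


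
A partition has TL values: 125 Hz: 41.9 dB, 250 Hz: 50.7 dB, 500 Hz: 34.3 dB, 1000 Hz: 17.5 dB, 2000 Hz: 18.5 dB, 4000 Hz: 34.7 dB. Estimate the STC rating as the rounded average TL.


Given TL values at each frequency:
  125 Hz: 41.9 dB
  250 Hz: 50.7 dB
  500 Hz: 34.3 dB
  1000 Hz: 17.5 dB
  2000 Hz: 18.5 dB
  4000 Hz: 34.7 dB
Formula: STC ~ round(average of TL values)
Sum = 41.9 + 50.7 + 34.3 + 17.5 + 18.5 + 34.7 = 197.6
Average = 197.6 / 6 = 32.93
Rounded: 33

33


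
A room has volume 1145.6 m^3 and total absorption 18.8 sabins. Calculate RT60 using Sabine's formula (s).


Given values:
  V = 1145.6 m^3
  A = 18.8 sabins
Formula: RT60 = 0.161 * V / A
Numerator: 0.161 * 1145.6 = 184.4416
RT60 = 184.4416 / 18.8 = 9.811

9.811 s


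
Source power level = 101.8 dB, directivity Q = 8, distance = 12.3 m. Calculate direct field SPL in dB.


Given values:
  Lw = 101.8 dB, Q = 8, r = 12.3 m
Formula: SPL = Lw + 10 * log10(Q / (4 * pi * r^2))
Compute 4 * pi * r^2 = 4 * pi * 12.3^2 = 1901.1662
Compute Q / denom = 8 / 1901.1662 = 0.00420794
Compute 10 * log10(0.00420794) = -23.7593
SPL = 101.8 + (-23.7593) = 78.04

78.04 dB


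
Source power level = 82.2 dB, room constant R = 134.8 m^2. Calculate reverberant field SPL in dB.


Given values:
  Lw = 82.2 dB, R = 134.8 m^2
Formula: SPL = Lw + 10 * log10(4 / R)
Compute 4 / R = 4 / 134.8 = 0.029674
Compute 10 * log10(0.029674) = -15.2762
SPL = 82.2 + (-15.2762) = 66.92

66.92 dB


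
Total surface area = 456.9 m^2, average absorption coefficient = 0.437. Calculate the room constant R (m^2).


Given values:
  S = 456.9 m^2, alpha = 0.437
Formula: R = S * alpha / (1 - alpha)
Numerator: 456.9 * 0.437 = 199.6653
Denominator: 1 - 0.437 = 0.563
R = 199.6653 / 0.563 = 354.65

354.65 m^2


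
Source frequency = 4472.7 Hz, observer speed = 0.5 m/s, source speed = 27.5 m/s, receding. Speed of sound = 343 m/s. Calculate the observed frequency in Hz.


Given values:
  f_s = 4472.7 Hz, v_o = 0.5 m/s, v_s = 27.5 m/s
  Direction: receding
Formula: f_o = f_s * (c - v_o) / (c + v_s)
Numerator: c - v_o = 343 - 0.5 = 342.5
Denominator: c + v_s = 343 + 27.5 = 370.5
f_o = 4472.7 * 342.5 / 370.5 = 4134.68

4134.68 Hz


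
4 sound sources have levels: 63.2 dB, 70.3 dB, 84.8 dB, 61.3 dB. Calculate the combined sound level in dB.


Formula: L_total = 10 * log10( sum(10^(Li/10)) )
  Source 1: 10^(63.2/10) = 2089296.1309
  Source 2: 10^(70.3/10) = 10715193.0524
  Source 3: 10^(84.8/10) = 301995172.0402
  Source 4: 10^(61.3/10) = 1348962.8826
Sum of linear values = 316148624.1061
L_total = 10 * log10(316148624.1061) = 85.0

85.0 dB


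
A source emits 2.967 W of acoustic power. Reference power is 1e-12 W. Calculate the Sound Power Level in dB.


Given values:
  W = 2.967 W
  W_ref = 1e-12 W
Formula: SWL = 10 * log10(W / W_ref)
Compute ratio: W / W_ref = 2967000000000
Compute log10: log10(2967000000000) = 12.472318
Multiply: SWL = 10 * 12.472318 = 124.72

124.72 dB


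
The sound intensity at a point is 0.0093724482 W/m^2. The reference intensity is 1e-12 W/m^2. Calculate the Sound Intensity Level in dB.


Given values:
  I = 0.0093724482 W/m^2
  I_ref = 1e-12 W/m^2
Formula: SIL = 10 * log10(I / I_ref)
Compute ratio: I / I_ref = 9372448200
Compute log10: log10(9372448200) = 9.971853
Multiply: SIL = 10 * 9.971853 = 99.72

99.72 dB


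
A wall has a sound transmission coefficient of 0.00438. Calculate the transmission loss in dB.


Given values:
  tau = 0.00438
Formula: TL = 10 * log10(1 / tau)
Compute 1 / tau = 1 / 0.00438 = 228.3105
Compute log10(228.3105) = 2.358526
TL = 10 * 2.358526 = 23.59

23.59 dB


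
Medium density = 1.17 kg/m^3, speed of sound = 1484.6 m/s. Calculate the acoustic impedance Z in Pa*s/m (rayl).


Given values:
  rho = 1.17 kg/m^3
  c = 1484.6 m/s
Formula: Z = rho * c
Z = 1.17 * 1484.6
Z = 1736.98

1736.98 rayl


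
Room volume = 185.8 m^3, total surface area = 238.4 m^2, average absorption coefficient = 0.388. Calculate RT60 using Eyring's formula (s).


Given values:
  V = 185.8 m^3, S = 238.4 m^2, alpha = 0.388
Formula: RT60 = 0.161 * V / (-S * ln(1 - alpha))
Compute ln(1 - 0.388) = ln(0.612) = -0.491023
Denominator: -238.4 * -0.491023 = 117.0599
Numerator: 0.161 * 185.8 = 29.9138
RT60 = 29.9138 / 117.0599 = 0.256

0.256 s


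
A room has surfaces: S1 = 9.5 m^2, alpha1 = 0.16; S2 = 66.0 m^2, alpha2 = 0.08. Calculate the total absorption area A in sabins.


Given surfaces:
  Surface 1: 9.5 * 0.16 = 1.52
  Surface 2: 66.0 * 0.08 = 5.28
Formula: A = sum(Si * alpha_i)
A = 1.52 + 5.28
A = 6.8

6.8 sabins


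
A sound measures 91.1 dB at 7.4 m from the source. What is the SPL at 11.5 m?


Given values:
  SPL1 = 91.1 dB, r1 = 7.4 m, r2 = 11.5 m
Formula: SPL2 = SPL1 - 20 * log10(r2 / r1)
Compute ratio: r2 / r1 = 11.5 / 7.4 = 1.5541
Compute log10: log10(1.5541) = 0.191479
Compute drop: 20 * 0.191479 = 3.8296
SPL2 = 91.1 - 3.8296 = 87.27

87.27 dB


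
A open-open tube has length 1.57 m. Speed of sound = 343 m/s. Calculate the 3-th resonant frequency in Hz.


Given values:
  Tube type: open-open, L = 1.57 m, c = 343 m/s, n = 3
Formula: f_n = n * c / (2 * L)
Compute 2 * L = 2 * 1.57 = 3.14
f = 3 * 343 / 3.14
f = 327.71

327.71 Hz


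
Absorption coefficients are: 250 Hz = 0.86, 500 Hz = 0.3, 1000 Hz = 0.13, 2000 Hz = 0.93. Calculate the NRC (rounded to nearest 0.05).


Given values:
  a_250 = 0.86, a_500 = 0.3
  a_1000 = 0.13, a_2000 = 0.93
Formula: NRC = (a250 + a500 + a1000 + a2000) / 4
Sum = 0.86 + 0.3 + 0.13 + 0.93 = 2.22
NRC = 2.22 / 4 = 0.555
Rounded to nearest 0.05: 0.55

0.55


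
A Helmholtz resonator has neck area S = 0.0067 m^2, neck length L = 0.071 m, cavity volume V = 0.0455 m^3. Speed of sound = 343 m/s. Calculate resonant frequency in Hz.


Given values:
  S = 0.0067 m^2, L = 0.071 m, V = 0.0455 m^3, c = 343 m/s
Formula: f = (c / (2*pi)) * sqrt(S / (V * L))
Compute V * L = 0.0455 * 0.071 = 0.0032305
Compute S / (V * L) = 0.0067 / 0.0032305 = 2.074
Compute sqrt(2.074) = 1.440139
Compute c / (2*pi) = 343 / 6.283185 = 54.590148
f = 54.590148 * 1.440139 = 78.62

78.62 Hz


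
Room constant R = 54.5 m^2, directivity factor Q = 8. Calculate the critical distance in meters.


Given values:
  R = 54.5 m^2, Q = 8
Formula: d_c = 0.141 * sqrt(Q * R)
Compute Q * R = 8 * 54.5 = 436.0
Compute sqrt(436.0) = 20.8806
d_c = 0.141 * 20.8806 = 2.944

2.944 m


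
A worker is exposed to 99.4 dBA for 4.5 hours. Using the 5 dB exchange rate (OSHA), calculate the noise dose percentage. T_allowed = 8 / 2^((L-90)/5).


Given values:
  L = 99.4 dBA, T = 4.5 hours
Formula: T_allowed = 8 / 2^((L - 90) / 5)
Compute exponent: (99.4 - 90) / 5 = 1.88
Compute 2^(1.88) = 3.680751
T_allowed = 8 / 3.680751 = 2.173469 hours
Dose = (T / T_allowed) * 100
Dose = (4.5 / 2.173469) * 100 = 207.04

207.04 %


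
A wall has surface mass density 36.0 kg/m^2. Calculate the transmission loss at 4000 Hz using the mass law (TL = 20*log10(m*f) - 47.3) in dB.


Given values:
  m = 36.0 kg/m^2, f = 4000 Hz
Formula: TL = 20 * log10(m * f) - 47.3
Compute m * f = 36.0 * 4000 = 144000.0
Compute log10(144000.0) = 5.158362
Compute 20 * 5.158362 = 103.1672
TL = 103.1672 - 47.3 = 55.87

55.87 dB


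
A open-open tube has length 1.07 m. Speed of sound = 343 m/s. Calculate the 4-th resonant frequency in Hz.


Given values:
  Tube type: open-open, L = 1.07 m, c = 343 m/s, n = 4
Formula: f_n = n * c / (2 * L)
Compute 2 * L = 2 * 1.07 = 2.14
f = 4 * 343 / 2.14
f = 641.12

641.12 Hz


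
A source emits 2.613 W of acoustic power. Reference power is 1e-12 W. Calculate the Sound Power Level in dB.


Given values:
  W = 2.613 W
  W_ref = 1e-12 W
Formula: SWL = 10 * log10(W / W_ref)
Compute ratio: W / W_ref = 2613000000000
Compute log10: log10(2613000000000) = 12.417139
Multiply: SWL = 10 * 12.417139 = 124.17

124.17 dB


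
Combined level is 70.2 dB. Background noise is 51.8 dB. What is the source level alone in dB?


Given values:
  L_total = 70.2 dB, L_bg = 51.8 dB
Formula: L_source = 10 * log10(10^(L_total/10) - 10^(L_bg/10))
Convert to linear:
  10^(70.2/10) = 10471285.4805
  10^(51.8/10) = 151356.1248
Difference: 10471285.4805 - 151356.1248 = 10319929.3557
L_source = 10 * log10(10319929.3557) = 70.14

70.14 dB


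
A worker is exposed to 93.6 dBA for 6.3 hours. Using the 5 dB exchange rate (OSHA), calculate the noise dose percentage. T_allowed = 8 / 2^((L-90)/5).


Given values:
  L = 93.6 dBA, T = 6.3 hours
Formula: T_allowed = 8 / 2^((L - 90) / 5)
Compute exponent: (93.6 - 90) / 5 = 0.72
Compute 2^(0.72) = 1.647182
T_allowed = 8 / 1.647182 = 4.85678 hours
Dose = (T / T_allowed) * 100
Dose = (6.3 / 4.85678) * 100 = 129.72

129.72 %


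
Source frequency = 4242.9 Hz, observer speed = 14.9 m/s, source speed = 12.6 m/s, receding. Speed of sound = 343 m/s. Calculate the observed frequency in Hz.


Given values:
  f_s = 4242.9 Hz, v_o = 14.9 m/s, v_s = 12.6 m/s
  Direction: receding
Formula: f_o = f_s * (c - v_o) / (c + v_s)
Numerator: c - v_o = 343 - 14.9 = 328.1
Denominator: c + v_s = 343 + 12.6 = 355.6
f_o = 4242.9 * 328.1 / 355.6 = 3914.78

3914.78 Hz


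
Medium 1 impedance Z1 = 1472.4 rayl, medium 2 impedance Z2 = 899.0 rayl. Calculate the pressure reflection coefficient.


Given values:
  Z1 = 1472.4 rayl, Z2 = 899.0 rayl
Formula: R = (Z2 - Z1) / (Z2 + Z1)
Numerator: Z2 - Z1 = 899.0 - 1472.4 = -573.4
Denominator: Z2 + Z1 = 899.0 + 1472.4 = 2371.4
R = -573.4 / 2371.4 = -0.2418

-0.2418


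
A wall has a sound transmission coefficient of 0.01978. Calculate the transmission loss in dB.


Given values:
  tau = 0.01978
Formula: TL = 10 * log10(1 / tau)
Compute 1 / tau = 1 / 0.01978 = 50.5561
Compute log10(50.5561) = 1.703774
TL = 10 * 1.703774 = 17.04

17.04 dB


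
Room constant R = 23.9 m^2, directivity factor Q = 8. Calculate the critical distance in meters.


Given values:
  R = 23.9 m^2, Q = 8
Formula: d_c = 0.141 * sqrt(Q * R)
Compute Q * R = 8 * 23.9 = 191.2
Compute sqrt(191.2) = 13.8275
d_c = 0.141 * 13.8275 = 1.95

1.95 m


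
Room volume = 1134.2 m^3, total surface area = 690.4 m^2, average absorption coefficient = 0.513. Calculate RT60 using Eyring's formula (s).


Given values:
  V = 1134.2 m^3, S = 690.4 m^2, alpha = 0.513
Formula: RT60 = 0.161 * V / (-S * ln(1 - alpha))
Compute ln(1 - 0.513) = ln(0.487) = -0.719491
Denominator: -690.4 * -0.719491 = 496.7366
Numerator: 0.161 * 1134.2 = 182.6062
RT60 = 182.6062 / 496.7366 = 0.368

0.368 s


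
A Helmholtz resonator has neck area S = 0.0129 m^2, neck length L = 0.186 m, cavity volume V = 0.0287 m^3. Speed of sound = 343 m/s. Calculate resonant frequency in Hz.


Given values:
  S = 0.0129 m^2, L = 0.186 m, V = 0.0287 m^3, c = 343 m/s
Formula: f = (c / (2*pi)) * sqrt(S / (V * L))
Compute V * L = 0.0287 * 0.186 = 0.0053382
Compute S / (V * L) = 0.0129 / 0.0053382 = 2.4165
Compute sqrt(2.4165) = 1.55451
Compute c / (2*pi) = 343 / 6.283185 = 54.590148
f = 54.590148 * 1.55451 = 84.86

84.86 Hz


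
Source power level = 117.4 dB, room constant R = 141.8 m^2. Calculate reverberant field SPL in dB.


Given values:
  Lw = 117.4 dB, R = 141.8 m^2
Formula: SPL = Lw + 10 * log10(4 / R)
Compute 4 / R = 4 / 141.8 = 0.028209
Compute 10 * log10(0.028209) = -15.4961
SPL = 117.4 + (-15.4961) = 101.9

101.9 dB


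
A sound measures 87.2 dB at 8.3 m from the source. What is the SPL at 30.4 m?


Given values:
  SPL1 = 87.2 dB, r1 = 8.3 m, r2 = 30.4 m
Formula: SPL2 = SPL1 - 20 * log10(r2 / r1)
Compute ratio: r2 / r1 = 30.4 / 8.3 = 3.6627
Compute log10: log10(3.6627) = 0.563801
Compute drop: 20 * 0.563801 = 11.276
SPL2 = 87.2 - 11.276 = 75.92

75.92 dB


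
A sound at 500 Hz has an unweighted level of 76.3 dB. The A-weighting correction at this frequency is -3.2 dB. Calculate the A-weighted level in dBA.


Given values:
  SPL = 76.3 dB
  A-weighting at 500 Hz = -3.2 dB
Formula: L_A = SPL + A_weight
L_A = 76.3 + (-3.2)
L_A = 73.1

73.1 dBA


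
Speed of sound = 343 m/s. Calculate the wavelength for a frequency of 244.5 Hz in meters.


Given values:
  c = 343 m/s, f = 244.5 Hz
Formula: lambda = c / f
lambda = 343 / 244.5
lambda = 1.4029

1.4029 m


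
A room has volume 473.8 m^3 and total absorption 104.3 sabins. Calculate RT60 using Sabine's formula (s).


Given values:
  V = 473.8 m^3
  A = 104.3 sabins
Formula: RT60 = 0.161 * V / A
Numerator: 0.161 * 473.8 = 76.2818
RT60 = 76.2818 / 104.3 = 0.731

0.731 s


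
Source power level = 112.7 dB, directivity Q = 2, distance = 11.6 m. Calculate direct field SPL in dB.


Given values:
  Lw = 112.7 dB, Q = 2, r = 11.6 m
Formula: SPL = Lw + 10 * log10(Q / (4 * pi * r^2))
Compute 4 * pi * r^2 = 4 * pi * 11.6^2 = 1690.9308
Compute Q / denom = 2 / 1690.9308 = 0.00118278
Compute 10 * log10(0.00118278) = -29.271
SPL = 112.7 + (-29.271) = 83.43

83.43 dB


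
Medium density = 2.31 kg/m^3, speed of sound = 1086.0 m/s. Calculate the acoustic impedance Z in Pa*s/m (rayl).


Given values:
  rho = 2.31 kg/m^3
  c = 1086.0 m/s
Formula: Z = rho * c
Z = 2.31 * 1086.0
Z = 2508.66

2508.66 rayl


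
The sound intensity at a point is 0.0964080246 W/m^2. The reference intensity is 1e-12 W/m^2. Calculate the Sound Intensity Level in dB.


Given values:
  I = 0.0964080246 W/m^2
  I_ref = 1e-12 W/m^2
Formula: SIL = 10 * log10(I / I_ref)
Compute ratio: I / I_ref = 96408024600
Compute log10: log10(96408024600) = 10.984113
Multiply: SIL = 10 * 10.984113 = 109.84

109.84 dB


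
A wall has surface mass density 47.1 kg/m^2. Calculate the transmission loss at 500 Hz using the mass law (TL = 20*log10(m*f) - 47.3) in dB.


Given values:
  m = 47.1 kg/m^2, f = 500 Hz
Formula: TL = 20 * log10(m * f) - 47.3
Compute m * f = 47.1 * 500 = 23550.0
Compute log10(23550.0) = 4.371991
Compute 20 * 4.371991 = 87.4398
TL = 87.4398 - 47.3 = 40.14

40.14 dB


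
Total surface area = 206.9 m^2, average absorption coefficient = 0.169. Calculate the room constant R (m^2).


Given values:
  S = 206.9 m^2, alpha = 0.169
Formula: R = S * alpha / (1 - alpha)
Numerator: 206.9 * 0.169 = 34.9661
Denominator: 1 - 0.169 = 0.831
R = 34.9661 / 0.831 = 42.08

42.08 m^2


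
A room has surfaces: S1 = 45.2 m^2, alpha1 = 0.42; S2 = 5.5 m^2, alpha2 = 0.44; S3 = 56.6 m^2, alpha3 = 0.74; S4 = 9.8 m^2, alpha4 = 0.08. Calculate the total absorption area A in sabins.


Given surfaces:
  Surface 1: 45.2 * 0.42 = 18.984
  Surface 2: 5.5 * 0.44 = 2.42
  Surface 3: 56.6 * 0.74 = 41.884
  Surface 4: 9.8 * 0.08 = 0.784
Formula: A = sum(Si * alpha_i)
A = 18.984 + 2.42 + 41.884 + 0.784
A = 64.07

64.07 sabins


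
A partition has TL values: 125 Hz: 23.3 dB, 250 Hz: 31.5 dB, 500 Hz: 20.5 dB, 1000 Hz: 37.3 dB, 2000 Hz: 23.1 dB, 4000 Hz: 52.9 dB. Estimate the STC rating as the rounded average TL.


Given TL values at each frequency:
  125 Hz: 23.3 dB
  250 Hz: 31.5 dB
  500 Hz: 20.5 dB
  1000 Hz: 37.3 dB
  2000 Hz: 23.1 dB
  4000 Hz: 52.9 dB
Formula: STC ~ round(average of TL values)
Sum = 23.3 + 31.5 + 20.5 + 37.3 + 23.1 + 52.9 = 188.6
Average = 188.6 / 6 = 31.43
Rounded: 31

31


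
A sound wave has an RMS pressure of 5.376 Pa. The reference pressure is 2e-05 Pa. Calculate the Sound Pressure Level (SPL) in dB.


Given values:
  p = 5.376 Pa
  p_ref = 2e-05 Pa
Formula: SPL = 20 * log10(p / p_ref)
Compute ratio: p / p_ref = 5.376 / 2e-05 = 268800
Compute log10: log10(268800) = 5.429429
Multiply: SPL = 20 * 5.429429 = 108.59

108.59 dB


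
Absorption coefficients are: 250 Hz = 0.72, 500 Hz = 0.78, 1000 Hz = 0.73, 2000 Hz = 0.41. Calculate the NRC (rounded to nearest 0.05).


Given values:
  a_250 = 0.72, a_500 = 0.78
  a_1000 = 0.73, a_2000 = 0.41
Formula: NRC = (a250 + a500 + a1000 + a2000) / 4
Sum = 0.72 + 0.78 + 0.73 + 0.41 = 2.64
NRC = 2.64 / 4 = 0.66
Rounded to nearest 0.05: 0.65

0.65


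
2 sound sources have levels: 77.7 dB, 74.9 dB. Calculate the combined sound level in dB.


Formula: L_total = 10 * log10( sum(10^(Li/10)) )
  Source 1: 10^(77.7/10) = 58884365.5356
  Source 2: 10^(74.9/10) = 30902954.3251
Sum of linear values = 89787319.8607
L_total = 10 * log10(89787319.8607) = 79.53

79.53 dB


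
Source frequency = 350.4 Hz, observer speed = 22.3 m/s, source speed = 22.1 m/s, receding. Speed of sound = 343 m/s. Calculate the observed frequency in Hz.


Given values:
  f_s = 350.4 Hz, v_o = 22.3 m/s, v_s = 22.1 m/s
  Direction: receding
Formula: f_o = f_s * (c - v_o) / (c + v_s)
Numerator: c - v_o = 343 - 22.3 = 320.7
Denominator: c + v_s = 343 + 22.1 = 365.1
f_o = 350.4 * 320.7 / 365.1 = 307.79

307.79 Hz


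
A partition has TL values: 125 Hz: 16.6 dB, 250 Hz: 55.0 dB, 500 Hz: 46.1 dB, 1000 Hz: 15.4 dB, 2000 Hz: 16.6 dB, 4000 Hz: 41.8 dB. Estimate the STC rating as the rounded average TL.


Given TL values at each frequency:
  125 Hz: 16.6 dB
  250 Hz: 55.0 dB
  500 Hz: 46.1 dB
  1000 Hz: 15.4 dB
  2000 Hz: 16.6 dB
  4000 Hz: 41.8 dB
Formula: STC ~ round(average of TL values)
Sum = 16.6 + 55.0 + 46.1 + 15.4 + 16.6 + 41.8 = 191.5
Average = 191.5 / 6 = 31.92
Rounded: 32

32


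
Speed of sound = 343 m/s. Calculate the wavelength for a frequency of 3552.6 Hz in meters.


Given values:
  c = 343 m/s, f = 3552.6 Hz
Formula: lambda = c / f
lambda = 343 / 3552.6
lambda = 0.0965

0.0965 m


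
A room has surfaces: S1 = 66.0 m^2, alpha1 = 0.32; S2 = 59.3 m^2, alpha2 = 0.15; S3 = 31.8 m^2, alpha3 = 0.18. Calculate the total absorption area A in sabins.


Given surfaces:
  Surface 1: 66.0 * 0.32 = 21.12
  Surface 2: 59.3 * 0.15 = 8.895
  Surface 3: 31.8 * 0.18 = 5.724
Formula: A = sum(Si * alpha_i)
A = 21.12 + 8.895 + 5.724
A = 35.74

35.74 sabins


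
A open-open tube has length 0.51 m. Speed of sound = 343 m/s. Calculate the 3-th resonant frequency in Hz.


Given values:
  Tube type: open-open, L = 0.51 m, c = 343 m/s, n = 3
Formula: f_n = n * c / (2 * L)
Compute 2 * L = 2 * 0.51 = 1.02
f = 3 * 343 / 1.02
f = 1008.82

1008.82 Hz


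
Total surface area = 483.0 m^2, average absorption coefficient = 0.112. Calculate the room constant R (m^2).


Given values:
  S = 483.0 m^2, alpha = 0.112
Formula: R = S * alpha / (1 - alpha)
Numerator: 483.0 * 0.112 = 54.096
Denominator: 1 - 0.112 = 0.888
R = 54.096 / 0.888 = 60.92

60.92 m^2


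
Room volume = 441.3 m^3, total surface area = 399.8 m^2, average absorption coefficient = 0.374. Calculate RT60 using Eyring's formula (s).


Given values:
  V = 441.3 m^3, S = 399.8 m^2, alpha = 0.374
Formula: RT60 = 0.161 * V / (-S * ln(1 - alpha))
Compute ln(1 - 0.374) = ln(0.626) = -0.468405
Denominator: -399.8 * -0.468405 = 187.2683
Numerator: 0.161 * 441.3 = 71.0493
RT60 = 71.0493 / 187.2683 = 0.379

0.379 s


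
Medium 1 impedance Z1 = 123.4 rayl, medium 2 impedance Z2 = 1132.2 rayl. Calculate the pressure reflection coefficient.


Given values:
  Z1 = 123.4 rayl, Z2 = 1132.2 rayl
Formula: R = (Z2 - Z1) / (Z2 + Z1)
Numerator: Z2 - Z1 = 1132.2 - 123.4 = 1008.8
Denominator: Z2 + Z1 = 1132.2 + 123.4 = 1255.6
R = 1008.8 / 1255.6 = 0.8034

0.8034


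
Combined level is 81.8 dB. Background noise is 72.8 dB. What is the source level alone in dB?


Given values:
  L_total = 81.8 dB, L_bg = 72.8 dB
Formula: L_source = 10 * log10(10^(L_total/10) - 10^(L_bg/10))
Convert to linear:
  10^(81.8/10) = 151356124.8436
  10^(72.8/10) = 19054607.1796
Difference: 151356124.8436 - 19054607.1796 = 132301517.664
L_source = 10 * log10(132301517.664) = 81.22

81.22 dB


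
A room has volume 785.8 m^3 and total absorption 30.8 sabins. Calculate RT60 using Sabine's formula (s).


Given values:
  V = 785.8 m^3
  A = 30.8 sabins
Formula: RT60 = 0.161 * V / A
Numerator: 0.161 * 785.8 = 126.5138
RT60 = 126.5138 / 30.8 = 4.108

4.108 s


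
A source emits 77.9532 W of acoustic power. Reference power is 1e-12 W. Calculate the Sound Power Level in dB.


Given values:
  W = 77.9532 W
  W_ref = 1e-12 W
Formula: SWL = 10 * log10(W / W_ref)
Compute ratio: W / W_ref = 77953200000000
Compute log10: log10(77953200000000) = 13.891834
Multiply: SWL = 10 * 13.891834 = 138.92

138.92 dB


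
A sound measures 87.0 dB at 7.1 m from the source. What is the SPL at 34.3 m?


Given values:
  SPL1 = 87.0 dB, r1 = 7.1 m, r2 = 34.3 m
Formula: SPL2 = SPL1 - 20 * log10(r2 / r1)
Compute ratio: r2 / r1 = 34.3 / 7.1 = 4.831
Compute log10: log10(4.831) = 0.684037
Compute drop: 20 * 0.684037 = 13.6807
SPL2 = 87.0 - 13.6807 = 73.32

73.32 dB


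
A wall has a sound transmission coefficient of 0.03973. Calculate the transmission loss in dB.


Given values:
  tau = 0.03973
Formula: TL = 10 * log10(1 / tau)
Compute 1 / tau = 1 / 0.03973 = 25.1699
Compute log10(25.1699) = 1.400881
TL = 10 * 1.400881 = 14.01

14.01 dB


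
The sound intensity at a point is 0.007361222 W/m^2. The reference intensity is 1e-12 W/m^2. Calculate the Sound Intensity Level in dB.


Given values:
  I = 0.007361222 W/m^2
  I_ref = 1e-12 W/m^2
Formula: SIL = 10 * log10(I / I_ref)
Compute ratio: I / I_ref = 7361222000
Compute log10: log10(7361222000) = 9.86695
Multiply: SIL = 10 * 9.86695 = 98.67

98.67 dB
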